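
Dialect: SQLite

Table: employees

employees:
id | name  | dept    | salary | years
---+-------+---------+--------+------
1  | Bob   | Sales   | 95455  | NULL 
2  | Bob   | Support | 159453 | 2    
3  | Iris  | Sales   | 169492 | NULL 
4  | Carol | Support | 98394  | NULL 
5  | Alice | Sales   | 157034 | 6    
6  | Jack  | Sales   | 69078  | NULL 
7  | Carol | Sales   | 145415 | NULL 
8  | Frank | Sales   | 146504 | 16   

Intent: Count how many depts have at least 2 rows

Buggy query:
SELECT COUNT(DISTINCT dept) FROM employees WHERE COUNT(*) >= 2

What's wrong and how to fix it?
Bug: WHERE filters individual rows, not groups, so a group-level COUNT is invalid there

Fix: Use a subquery that GROUPs and filters with HAVING, then count its rows

Corrected query:
SELECT COUNT(*) FROM (SELECT dept FROM employees GROUP BY dept HAVING COUNT(*) >= 2)

Result:
COUNT(*)
--------
2       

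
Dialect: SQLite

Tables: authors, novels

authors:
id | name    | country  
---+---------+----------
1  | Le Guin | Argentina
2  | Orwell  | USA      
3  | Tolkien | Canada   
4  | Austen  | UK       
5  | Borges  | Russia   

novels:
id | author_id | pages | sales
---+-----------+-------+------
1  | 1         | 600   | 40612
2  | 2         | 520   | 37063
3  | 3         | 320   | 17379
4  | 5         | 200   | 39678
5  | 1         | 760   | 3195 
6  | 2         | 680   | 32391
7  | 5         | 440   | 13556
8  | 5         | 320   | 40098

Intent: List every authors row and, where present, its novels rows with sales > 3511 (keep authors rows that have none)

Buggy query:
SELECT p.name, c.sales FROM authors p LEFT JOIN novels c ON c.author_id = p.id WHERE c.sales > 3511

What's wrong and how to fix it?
Bug: A WHERE condition on the right-hand table after LEFT JOIN drops unmatched parents

Fix: Put 'c.sales > 3511' in the JOIN's ON clause instead of WHERE

Corrected query:
SELECT p.name, c.sales FROM authors p LEFT JOIN novels c ON c.author_id = p.id AND c.sales > 3511

Result:
name    | sales
--------+------
Le Guin | 40612
Orwell  | 32391
Orwell  | 37063
Tolkien | 17379
Austen  | NULL 
Borges  | 13556
Borges  | 39678
Borges  | 40098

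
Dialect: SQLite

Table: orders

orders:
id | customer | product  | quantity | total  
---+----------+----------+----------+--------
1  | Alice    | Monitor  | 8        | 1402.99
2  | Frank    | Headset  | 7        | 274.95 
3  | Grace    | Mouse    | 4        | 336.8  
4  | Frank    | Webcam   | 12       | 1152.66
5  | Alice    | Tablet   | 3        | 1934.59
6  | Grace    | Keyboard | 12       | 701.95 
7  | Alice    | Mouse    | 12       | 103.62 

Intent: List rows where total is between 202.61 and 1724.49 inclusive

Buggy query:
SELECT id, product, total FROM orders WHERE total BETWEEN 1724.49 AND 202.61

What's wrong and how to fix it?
Bug: The bounds are reversed; BETWEEN a AND b requires a <= b to match anything

Fix: Swap the bounds so the smaller value comes first

Corrected query:
SELECT id, product, total FROM orders WHERE total BETWEEN 202.61 AND 1724.49

Result:
id | product  | total  
---+----------+--------
1  | Monitor  | 1402.99
2  | Headset  | 274.95 
3  | Mouse    | 336.8  
4  | Webcam   | 1152.66
6  | Keyboard | 701.95 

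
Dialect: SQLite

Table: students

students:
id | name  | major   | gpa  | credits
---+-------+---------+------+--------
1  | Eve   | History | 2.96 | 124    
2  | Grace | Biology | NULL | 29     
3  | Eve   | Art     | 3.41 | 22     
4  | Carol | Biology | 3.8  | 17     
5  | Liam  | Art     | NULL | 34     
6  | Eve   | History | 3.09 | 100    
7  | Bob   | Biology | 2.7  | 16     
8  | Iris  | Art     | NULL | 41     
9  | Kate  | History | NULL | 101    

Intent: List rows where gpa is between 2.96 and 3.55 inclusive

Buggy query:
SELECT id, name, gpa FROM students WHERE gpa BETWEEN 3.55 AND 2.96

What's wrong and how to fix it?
Bug: BETWEEN expects the lower bound first; with 3.55 AND 2.96 the range is empty

Fix: Write BETWEEN 2.96 AND 3.55

Corrected query:
SELECT id, name, gpa FROM students WHERE gpa BETWEEN 2.96 AND 3.55

Result:
id | name | gpa 
---+------+-----
1  | Eve  | 2.96
3  | Eve  | 3.41
6  | Eve  | 3.09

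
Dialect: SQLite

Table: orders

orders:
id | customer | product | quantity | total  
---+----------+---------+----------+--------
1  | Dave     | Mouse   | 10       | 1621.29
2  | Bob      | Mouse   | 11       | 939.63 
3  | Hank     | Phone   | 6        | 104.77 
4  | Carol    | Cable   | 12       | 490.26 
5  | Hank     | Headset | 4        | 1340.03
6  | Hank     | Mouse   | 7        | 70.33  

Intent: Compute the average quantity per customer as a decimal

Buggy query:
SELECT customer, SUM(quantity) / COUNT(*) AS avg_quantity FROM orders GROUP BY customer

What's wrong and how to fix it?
Bug: Both operands are integers, so '/' performs integer division and truncates

Fix: Cast one side to REAL so the division keeps the fractional part

Corrected query:
SELECT customer, SUM(quantity) * 1.0 / COUNT(*) AS avg_quantity FROM orders GROUP BY customer

Result:
customer | avg_quantity
---------+-------------
Bob      | 11          
Carol    | 12          
Dave     | 10          
Hank     | 5.666667    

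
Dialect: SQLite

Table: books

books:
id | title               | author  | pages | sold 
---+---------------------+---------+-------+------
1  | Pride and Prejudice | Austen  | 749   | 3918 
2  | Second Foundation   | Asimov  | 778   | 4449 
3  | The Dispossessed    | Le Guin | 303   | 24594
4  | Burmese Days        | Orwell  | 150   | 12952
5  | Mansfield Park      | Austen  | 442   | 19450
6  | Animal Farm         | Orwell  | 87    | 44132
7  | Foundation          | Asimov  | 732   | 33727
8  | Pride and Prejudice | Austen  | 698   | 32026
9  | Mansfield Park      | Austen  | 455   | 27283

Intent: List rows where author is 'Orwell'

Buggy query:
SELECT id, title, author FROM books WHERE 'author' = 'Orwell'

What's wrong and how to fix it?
Bug: Single quotes denote string literals in SQL; the column name is being compared as a constant string

Fix: Reference the column as author without single quotes

Corrected query:
SELECT id, title, author FROM books WHERE author = 'Orwell'

Result:
id | title        | author
---+--------------+-------
4  | Burmese Days | Orwell
6  | Animal Farm  | Orwell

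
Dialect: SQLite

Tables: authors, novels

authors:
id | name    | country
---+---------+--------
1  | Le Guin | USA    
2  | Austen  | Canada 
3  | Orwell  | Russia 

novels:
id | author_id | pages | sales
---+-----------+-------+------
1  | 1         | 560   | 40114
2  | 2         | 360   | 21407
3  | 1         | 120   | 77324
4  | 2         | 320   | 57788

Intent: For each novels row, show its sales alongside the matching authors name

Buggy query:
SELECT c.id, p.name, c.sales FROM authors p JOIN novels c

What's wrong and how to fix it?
Bug: JOIN with no ON clause produces a cartesian product; every novels row pairs with every authors row

Fix: Specify the join condition linking the foreign key to the parent id

Corrected query:
SELECT c.id, p.name, c.sales FROM authors p JOIN novels c ON c.author_id = p.id

Result:
id | name    | sales
---+---------+------
1  | Le Guin | 40114
2  | Austen  | 21407
3  | Le Guin | 77324
4  | Austen  | 57788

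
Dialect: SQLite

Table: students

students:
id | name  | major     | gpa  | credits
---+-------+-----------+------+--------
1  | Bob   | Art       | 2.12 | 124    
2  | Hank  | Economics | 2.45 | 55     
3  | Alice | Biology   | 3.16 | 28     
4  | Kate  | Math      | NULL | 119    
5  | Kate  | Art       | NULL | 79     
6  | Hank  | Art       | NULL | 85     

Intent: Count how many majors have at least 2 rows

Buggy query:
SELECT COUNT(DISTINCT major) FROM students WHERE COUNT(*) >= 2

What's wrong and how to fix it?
Bug: COUNT(*) cannot appear in WHERE; the per-group count doesn't exist yet

Fix: Group first with HAVING COUNT(*) >= 2, then COUNT the resulting groups

Corrected query:
SELECT COUNT(*) FROM (SELECT major FROM students GROUP BY major HAVING COUNT(*) >= 2)

Result:
COUNT(*)
--------
1       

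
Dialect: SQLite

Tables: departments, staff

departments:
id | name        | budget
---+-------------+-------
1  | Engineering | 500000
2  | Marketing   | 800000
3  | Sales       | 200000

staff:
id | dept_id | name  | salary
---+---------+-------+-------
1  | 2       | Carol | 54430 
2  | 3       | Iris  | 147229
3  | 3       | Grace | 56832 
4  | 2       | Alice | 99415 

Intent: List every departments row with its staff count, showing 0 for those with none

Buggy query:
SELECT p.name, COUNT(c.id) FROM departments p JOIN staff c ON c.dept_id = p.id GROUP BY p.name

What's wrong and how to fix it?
Bug: INNER JOIN drops departments rows that have no matching staff rows

Fix: Use LEFT JOIN so parents without children still appear (COUNT(c.id) gives 0)

Corrected query:
SELECT p.name, COUNT(c.id) FROM departments p LEFT JOIN staff c ON c.dept_id = p.id GROUP BY p.name

Result:
name        | COUNT(c.id)
------------+------------
Engineering | 0          
Marketing   | 2          
Sales       | 2          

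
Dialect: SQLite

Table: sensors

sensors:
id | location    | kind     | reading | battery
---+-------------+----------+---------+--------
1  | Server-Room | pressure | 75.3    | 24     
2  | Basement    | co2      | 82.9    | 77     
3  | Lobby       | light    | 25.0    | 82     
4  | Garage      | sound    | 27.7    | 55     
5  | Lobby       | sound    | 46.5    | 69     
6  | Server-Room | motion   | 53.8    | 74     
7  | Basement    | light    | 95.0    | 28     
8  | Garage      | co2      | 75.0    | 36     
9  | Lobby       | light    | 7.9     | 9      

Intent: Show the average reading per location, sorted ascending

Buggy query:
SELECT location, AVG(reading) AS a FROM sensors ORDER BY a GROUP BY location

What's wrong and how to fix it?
Bug: ORDER BY appears before GROUP BY; SQL clause order requires GROUP BY first

Fix: Move ORDER BY to the end, after GROUP BY

Corrected query:
SELECT location, AVG(reading) AS a FROM sensors GROUP BY location ORDER BY a

Result:
location    | a        
------------+----------
Lobby       | 26.466667
Garage      | 51.35    
Server-Room | 64.55    
Basement    | 88.95    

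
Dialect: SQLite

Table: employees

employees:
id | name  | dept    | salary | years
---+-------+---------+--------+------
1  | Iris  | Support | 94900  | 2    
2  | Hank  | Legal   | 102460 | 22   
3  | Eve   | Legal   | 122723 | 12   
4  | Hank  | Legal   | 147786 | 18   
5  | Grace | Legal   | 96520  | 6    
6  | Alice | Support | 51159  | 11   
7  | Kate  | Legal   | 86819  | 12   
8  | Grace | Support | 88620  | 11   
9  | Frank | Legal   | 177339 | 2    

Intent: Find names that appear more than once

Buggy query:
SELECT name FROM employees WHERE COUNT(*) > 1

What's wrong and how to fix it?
Bug: WHERE can't reference COUNT(*); aggregates are computed after WHERE

Fix: GROUP BY name, then filter groups with HAVING COUNT(*) > 1

Corrected query:
SELECT name FROM employees GROUP BY name HAVING COUNT(*) > 1

Result:
name 
-----
Grace
Hank 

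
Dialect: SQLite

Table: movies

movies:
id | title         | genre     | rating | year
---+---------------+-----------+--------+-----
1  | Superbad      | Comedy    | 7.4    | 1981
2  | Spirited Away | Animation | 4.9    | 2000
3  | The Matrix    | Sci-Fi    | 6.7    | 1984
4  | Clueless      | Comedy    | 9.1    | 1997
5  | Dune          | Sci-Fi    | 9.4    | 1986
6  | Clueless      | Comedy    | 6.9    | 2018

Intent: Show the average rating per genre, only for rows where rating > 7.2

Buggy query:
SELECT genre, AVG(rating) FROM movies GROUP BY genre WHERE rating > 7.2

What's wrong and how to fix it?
Bug: Row-level WHERE must come before GROUP BY in the clause order

Fix: Place WHERE between FROM and GROUP BY

Corrected query:
SELECT genre, AVG(rating) FROM movies WHERE rating > 7.2 GROUP BY genre

Result:
genre  | AVG(rating)
-------+------------
Comedy | 8.25       
Sci-Fi | 9.4        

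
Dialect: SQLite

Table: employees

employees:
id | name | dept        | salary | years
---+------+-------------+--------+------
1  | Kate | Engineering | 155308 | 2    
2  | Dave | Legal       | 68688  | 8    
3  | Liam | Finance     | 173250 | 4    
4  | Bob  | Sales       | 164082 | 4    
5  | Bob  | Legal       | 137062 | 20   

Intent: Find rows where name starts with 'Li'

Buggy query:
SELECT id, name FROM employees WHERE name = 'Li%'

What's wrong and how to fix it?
Bug: Wildcards only work with LIKE; '=' treats '%' as a literal character

Fix: Replace '=' with LIKE so 'Li%' is treated as a pattern

Corrected query:
SELECT id, name FROM employees WHERE name LIKE 'Li%'

Result:
id | name
---+-----
3  | Liam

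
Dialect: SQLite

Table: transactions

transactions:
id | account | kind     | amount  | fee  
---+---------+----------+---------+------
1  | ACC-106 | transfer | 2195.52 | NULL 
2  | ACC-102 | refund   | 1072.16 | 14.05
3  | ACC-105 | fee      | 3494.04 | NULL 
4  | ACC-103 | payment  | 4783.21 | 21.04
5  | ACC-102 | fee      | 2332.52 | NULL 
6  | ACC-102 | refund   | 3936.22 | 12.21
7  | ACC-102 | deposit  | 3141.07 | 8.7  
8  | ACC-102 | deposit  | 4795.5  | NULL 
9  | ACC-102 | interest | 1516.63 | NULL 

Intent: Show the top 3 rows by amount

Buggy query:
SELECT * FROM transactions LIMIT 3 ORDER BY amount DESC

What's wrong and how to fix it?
Bug: ORDER BY cannot follow LIMIT; LIMIT is the final clause

Fix: Sort with ORDER BY, then apply LIMIT

Corrected query:
SELECT * FROM transactions ORDER BY amount DESC LIMIT 3

Result:
id | account | kind    | amount  | fee  
---+---------+---------+---------+------
8  | ACC-102 | deposit | 4795.5  | NULL 
4  | ACC-103 | payment | 4783.21 | 21.04
6  | ACC-102 | refund  | 3936.22 | 12.21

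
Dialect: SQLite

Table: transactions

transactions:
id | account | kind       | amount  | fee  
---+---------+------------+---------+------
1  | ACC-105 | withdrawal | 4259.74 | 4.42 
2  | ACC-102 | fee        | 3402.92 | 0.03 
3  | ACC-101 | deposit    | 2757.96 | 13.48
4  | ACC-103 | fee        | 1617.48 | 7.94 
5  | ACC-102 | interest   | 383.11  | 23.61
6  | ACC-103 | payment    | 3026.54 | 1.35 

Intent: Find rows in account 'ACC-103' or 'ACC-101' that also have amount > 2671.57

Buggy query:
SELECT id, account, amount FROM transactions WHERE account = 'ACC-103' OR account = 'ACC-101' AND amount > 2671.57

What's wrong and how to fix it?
Bug: AND binds tighter than OR, so this parses as account = 'ACC-103' OR (account = 'ACC-101' AND amount > 2671.57)

Fix: Add parentheses around the OR so the AND applies to both alternatives

Corrected query:
SELECT id, account, amount FROM transactions WHERE (account = 'ACC-103' OR account = 'ACC-101') AND amount > 2671.57

Result:
id | account | amount 
---+---------+--------
3  | ACC-101 | 2757.96
6  | ACC-103 | 3026.54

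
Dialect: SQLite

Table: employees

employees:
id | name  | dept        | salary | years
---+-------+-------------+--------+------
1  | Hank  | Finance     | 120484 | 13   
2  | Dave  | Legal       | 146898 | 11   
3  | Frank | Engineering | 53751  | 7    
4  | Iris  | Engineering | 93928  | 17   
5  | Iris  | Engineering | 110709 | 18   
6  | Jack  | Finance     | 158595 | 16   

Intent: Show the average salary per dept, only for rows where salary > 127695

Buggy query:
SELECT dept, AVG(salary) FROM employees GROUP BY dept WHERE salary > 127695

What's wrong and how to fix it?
Bug: Row-level WHERE must come before GROUP BY in the clause order

Fix: Move the WHERE clause before GROUP BY

Corrected query:
SELECT dept, AVG(salary) FROM employees WHERE salary > 127695 GROUP BY dept

Result:
dept    | AVG(salary)
--------+------------
Finance | 158595     
Legal   | 146898     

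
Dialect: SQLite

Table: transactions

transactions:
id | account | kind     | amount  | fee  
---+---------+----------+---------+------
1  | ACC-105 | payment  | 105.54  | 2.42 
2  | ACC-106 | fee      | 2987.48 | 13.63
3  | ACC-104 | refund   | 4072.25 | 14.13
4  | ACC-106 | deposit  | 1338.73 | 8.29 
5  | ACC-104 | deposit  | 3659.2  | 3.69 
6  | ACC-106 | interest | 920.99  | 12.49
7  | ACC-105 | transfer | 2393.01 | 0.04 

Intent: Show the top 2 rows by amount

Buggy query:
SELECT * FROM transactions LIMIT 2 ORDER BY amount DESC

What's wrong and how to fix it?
Bug: ORDER BY cannot follow LIMIT; LIMIT is the final clause

Fix: Sort with ORDER BY, then apply LIMIT

Corrected query:
SELECT * FROM transactions ORDER BY amount DESC LIMIT 2

Result:
id | account | kind    | amount  | fee  
---+---------+---------+---------+------
3  | ACC-104 | refund  | 4072.25 | 14.13
5  | ACC-104 | deposit | 3659.2  | 3.69 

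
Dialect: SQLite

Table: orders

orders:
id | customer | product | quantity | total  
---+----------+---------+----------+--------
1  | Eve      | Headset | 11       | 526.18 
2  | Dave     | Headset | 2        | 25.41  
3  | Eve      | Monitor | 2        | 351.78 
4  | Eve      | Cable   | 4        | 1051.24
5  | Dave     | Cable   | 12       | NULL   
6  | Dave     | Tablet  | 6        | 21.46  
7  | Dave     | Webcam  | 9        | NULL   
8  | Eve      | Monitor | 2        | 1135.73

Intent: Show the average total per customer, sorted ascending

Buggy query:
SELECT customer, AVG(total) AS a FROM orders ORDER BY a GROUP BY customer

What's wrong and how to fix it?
Bug: ORDER BY appears before GROUP BY; SQL clause order requires GROUP BY first

Fix: Reorder: SELECT … FROM … GROUP BY … ORDER BY …

Corrected query:
SELECT customer, AVG(total) AS a FROM orders GROUP BY customer ORDER BY a

Result:
customer | a       
---------+---------
Dave     | 23.435  
Eve      | 766.2325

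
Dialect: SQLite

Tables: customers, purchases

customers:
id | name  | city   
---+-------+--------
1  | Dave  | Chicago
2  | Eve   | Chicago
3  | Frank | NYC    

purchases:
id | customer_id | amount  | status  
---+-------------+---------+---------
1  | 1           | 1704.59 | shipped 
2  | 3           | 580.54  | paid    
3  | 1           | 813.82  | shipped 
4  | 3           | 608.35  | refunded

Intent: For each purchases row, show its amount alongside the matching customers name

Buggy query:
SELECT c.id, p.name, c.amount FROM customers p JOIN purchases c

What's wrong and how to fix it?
Bug: Missing join condition: each purchases row is matched to all customers rows instead of just its own

Fix: Specify the join condition linking the foreign key to the parent id

Corrected query:
SELECT c.id, p.name, c.amount FROM customers p JOIN purchases c ON c.customer_id = p.id

Result:
id | name  | amount 
---+-------+--------
1  | Dave  | 1704.59
2  | Frank | 580.54 
3  | Dave  | 813.82 
4  | Frank | 608.35 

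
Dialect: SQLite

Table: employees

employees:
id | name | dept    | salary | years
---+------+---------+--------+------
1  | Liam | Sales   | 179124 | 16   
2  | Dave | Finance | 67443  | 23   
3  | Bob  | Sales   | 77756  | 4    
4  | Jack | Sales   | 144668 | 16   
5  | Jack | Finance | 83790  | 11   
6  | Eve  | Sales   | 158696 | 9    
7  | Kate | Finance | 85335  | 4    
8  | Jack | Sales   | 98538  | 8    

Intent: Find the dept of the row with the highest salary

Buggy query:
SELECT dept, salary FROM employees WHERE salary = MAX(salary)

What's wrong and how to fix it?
Bug: MAX(salary) is an aggregate and cannot be used directly in WHERE

Fix: Wrap MAX in a scalar subquery so WHERE compares against a single value

Corrected query:
SELECT dept, salary FROM employees WHERE salary = (SELECT MAX(salary) FROM employees)

Result:
dept  | salary
------+-------
Sales | 179124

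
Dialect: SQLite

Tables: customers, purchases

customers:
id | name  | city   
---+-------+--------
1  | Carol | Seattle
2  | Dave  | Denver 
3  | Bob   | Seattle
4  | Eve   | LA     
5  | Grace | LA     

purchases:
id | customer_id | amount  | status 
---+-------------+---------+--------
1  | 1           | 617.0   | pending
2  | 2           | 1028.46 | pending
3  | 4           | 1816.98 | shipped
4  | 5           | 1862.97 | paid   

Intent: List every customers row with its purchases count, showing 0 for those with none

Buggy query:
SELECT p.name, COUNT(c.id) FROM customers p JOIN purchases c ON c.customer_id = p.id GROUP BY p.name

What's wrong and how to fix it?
Bug: An inner join excludes parents with zero children

Fix: Switch to LEFT JOIN to retain unmatched parent rows

Corrected query:
SELECT p.name, COUNT(c.id) FROM customers p LEFT JOIN purchases c ON c.customer_id = p.id GROUP BY p.name

Result:
name  | COUNT(c.id)
------+------------
Bob   | 0          
Carol | 1          
Dave  | 1          
Eve   | 1          
Grace | 1          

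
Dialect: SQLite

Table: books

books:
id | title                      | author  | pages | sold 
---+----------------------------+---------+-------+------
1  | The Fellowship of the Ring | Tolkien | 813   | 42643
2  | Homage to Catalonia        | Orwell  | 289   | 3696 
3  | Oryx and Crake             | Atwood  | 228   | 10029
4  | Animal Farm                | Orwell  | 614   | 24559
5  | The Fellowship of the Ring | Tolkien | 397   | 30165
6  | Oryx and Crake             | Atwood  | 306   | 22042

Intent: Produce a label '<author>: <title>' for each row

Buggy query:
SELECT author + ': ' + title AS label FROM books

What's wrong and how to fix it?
Bug: '+' is numeric addition; on text columns SQLite converts them to 0 instead of concatenating

Fix: Use the || operator for string concatenation

Corrected query:
SELECT author || ': ' || title AS label FROM books

Result:
label                              
-----------------------------------
Tolkien: The Fellowship of the Ring
Orwell: Homage to Catalonia        
Atwood: Oryx and Crake             
Orwell: Animal Farm                
Tolkien: The Fellowship of the Ring
Atwood: Oryx and Crake             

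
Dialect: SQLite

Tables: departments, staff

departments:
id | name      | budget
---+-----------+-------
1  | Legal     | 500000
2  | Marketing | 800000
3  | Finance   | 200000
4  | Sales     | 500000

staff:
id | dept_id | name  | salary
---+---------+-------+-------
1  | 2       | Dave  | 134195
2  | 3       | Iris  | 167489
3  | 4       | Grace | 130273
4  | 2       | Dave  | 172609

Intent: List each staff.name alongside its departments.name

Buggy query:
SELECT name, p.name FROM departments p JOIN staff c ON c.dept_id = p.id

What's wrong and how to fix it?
Bug: Both tables have a 'name' column; the unqualified reference is ambiguous

Fix: Prefix ambiguous columns with the table alias

Corrected query:
SELECT c.name, p.name FROM departments p JOIN staff c ON c.dept_id = p.id

Result:
name  | name     
------+----------
Dave  | Marketing
Iris  | Finance  
Grace | Sales    
Dave  | Marketing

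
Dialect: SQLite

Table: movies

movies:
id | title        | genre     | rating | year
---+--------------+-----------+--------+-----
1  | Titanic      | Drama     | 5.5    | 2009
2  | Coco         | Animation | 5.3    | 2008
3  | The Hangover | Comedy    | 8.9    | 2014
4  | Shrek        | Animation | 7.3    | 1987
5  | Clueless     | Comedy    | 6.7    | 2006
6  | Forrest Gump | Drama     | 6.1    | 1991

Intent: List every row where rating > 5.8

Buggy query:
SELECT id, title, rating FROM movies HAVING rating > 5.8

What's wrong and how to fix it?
Bug: HAVING filters the output of aggregation, but this query has no GROUP BY and no aggregate functions, so SQLite rejects it (HAVING clause on a non-aggregate query); the condition here is per row

Fix: Use WHERE for row-level filtering

Corrected query:
SELECT id, title, rating FROM movies WHERE rating > 5.8

Result:
id | title        | rating
---+--------------+-------
3  | The Hangover | 8.9   
4  | Shrek        | 7.3   
5  | Clueless     | 6.7   
6  | Forrest Gump | 6.1   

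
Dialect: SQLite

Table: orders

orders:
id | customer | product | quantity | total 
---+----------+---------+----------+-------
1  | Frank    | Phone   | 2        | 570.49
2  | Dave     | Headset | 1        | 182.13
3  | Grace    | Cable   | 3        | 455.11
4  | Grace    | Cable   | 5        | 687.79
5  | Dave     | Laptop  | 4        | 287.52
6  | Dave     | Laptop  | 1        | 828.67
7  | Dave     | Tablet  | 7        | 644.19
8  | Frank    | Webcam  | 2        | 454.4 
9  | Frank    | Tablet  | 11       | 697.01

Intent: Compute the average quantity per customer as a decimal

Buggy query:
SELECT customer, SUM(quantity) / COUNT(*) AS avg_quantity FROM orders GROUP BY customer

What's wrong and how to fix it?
Bug: SUM(quantity) and COUNT(*) are both integers; the division truncates the fractional part

Fix: Cast one side to REAL so the division keeps the fractional part

Corrected query:
SELECT customer, SUM(quantity) * 1.0 / COUNT(*) AS avg_quantity FROM orders GROUP BY customer

Result:
customer | avg_quantity
---------+-------------
Dave     | 3.25        
Frank    | 5           
Grace    | 4           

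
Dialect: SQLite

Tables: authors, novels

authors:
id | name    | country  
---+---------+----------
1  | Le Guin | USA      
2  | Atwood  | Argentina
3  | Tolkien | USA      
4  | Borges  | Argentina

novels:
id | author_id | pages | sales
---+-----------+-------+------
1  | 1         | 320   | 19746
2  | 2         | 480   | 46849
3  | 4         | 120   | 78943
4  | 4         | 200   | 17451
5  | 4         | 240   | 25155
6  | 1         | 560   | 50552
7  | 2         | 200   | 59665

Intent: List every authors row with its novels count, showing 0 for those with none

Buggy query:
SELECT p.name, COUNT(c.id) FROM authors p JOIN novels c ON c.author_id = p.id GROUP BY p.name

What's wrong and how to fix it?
Bug: An inner join excludes parents with zero children

Fix: Use LEFT JOIN so parents without children still appear (COUNT(c.id) gives 0)

Corrected query:
SELECT p.name, COUNT(c.id) FROM authors p LEFT JOIN novels c ON c.author_id = p.id GROUP BY p.name

Result:
name    | COUNT(c.id)
--------+------------
Atwood  | 2          
Borges  | 3          
Le Guin | 2          
Tolkien | 0          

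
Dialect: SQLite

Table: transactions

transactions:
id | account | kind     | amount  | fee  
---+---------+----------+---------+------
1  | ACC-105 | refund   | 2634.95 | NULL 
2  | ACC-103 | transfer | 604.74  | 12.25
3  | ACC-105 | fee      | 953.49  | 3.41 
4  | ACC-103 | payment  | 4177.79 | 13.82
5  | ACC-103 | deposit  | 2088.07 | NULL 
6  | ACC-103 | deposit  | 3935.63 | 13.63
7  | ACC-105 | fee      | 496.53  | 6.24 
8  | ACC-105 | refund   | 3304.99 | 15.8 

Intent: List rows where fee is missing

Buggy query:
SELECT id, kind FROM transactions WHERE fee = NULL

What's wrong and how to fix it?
Bug: Comparing to NULL with '=' never matches; NULL = NULL is unknown, not true

Fix: Use IS NULL to test for NULL

Corrected query:
SELECT id, kind FROM transactions WHERE fee IS NULL

Result:
id | kind   
---+--------
1  | refund 
5  | deposit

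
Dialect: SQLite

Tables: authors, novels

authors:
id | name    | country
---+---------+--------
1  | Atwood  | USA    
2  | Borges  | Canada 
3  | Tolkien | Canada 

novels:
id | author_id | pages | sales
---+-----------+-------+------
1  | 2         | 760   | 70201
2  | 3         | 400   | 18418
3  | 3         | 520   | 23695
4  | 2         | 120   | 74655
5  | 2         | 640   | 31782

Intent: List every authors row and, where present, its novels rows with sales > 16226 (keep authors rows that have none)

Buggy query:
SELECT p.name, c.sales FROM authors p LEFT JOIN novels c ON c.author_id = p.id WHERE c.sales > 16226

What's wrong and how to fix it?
Bug: Filtering c.sales in WHERE discards the NULL rows produced by LEFT JOIN, turning it into an inner join

Fix: Move the right-table condition into the ON clause so unmatched parents are kept

Corrected query:
SELECT p.name, c.sales FROM authors p LEFT JOIN novels c ON c.author_id = p.id AND c.sales > 16226

Result:
name    | sales
--------+------
Atwood  | NULL 
Borges  | 31782
Borges  | 70201
Borges  | 74655
Tolkien | 18418
Tolkien | 23695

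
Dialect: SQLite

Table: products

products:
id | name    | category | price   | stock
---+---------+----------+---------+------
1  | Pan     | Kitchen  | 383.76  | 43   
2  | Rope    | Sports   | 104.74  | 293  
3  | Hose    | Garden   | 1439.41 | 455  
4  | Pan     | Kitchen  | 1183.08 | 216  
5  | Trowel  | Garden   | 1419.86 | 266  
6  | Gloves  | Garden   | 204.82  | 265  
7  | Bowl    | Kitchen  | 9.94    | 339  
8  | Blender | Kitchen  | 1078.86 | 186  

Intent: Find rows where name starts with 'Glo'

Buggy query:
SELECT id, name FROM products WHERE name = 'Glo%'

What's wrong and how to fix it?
Bug: Wildcards only work with LIKE; '=' treats '%' as a literal character

Fix: Use LIKE for wildcard pattern matching

Corrected query:
SELECT id, name FROM products WHERE name LIKE 'Glo%'

Result:
id | name  
---+-------
6  | Gloves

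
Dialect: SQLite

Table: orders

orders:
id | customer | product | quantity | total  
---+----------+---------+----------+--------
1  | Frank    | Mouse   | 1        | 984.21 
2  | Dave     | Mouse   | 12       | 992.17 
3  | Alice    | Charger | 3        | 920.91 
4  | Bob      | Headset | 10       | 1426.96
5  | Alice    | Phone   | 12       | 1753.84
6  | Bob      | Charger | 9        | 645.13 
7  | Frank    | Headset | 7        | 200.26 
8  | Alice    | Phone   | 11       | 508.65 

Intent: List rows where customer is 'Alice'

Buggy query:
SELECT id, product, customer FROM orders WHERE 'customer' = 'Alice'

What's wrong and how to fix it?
Bug: 'customer' in single quotes is a string literal, not the column; the comparison is literal-vs-literal and never true

Fix: Remove the quotes around the column name (or use double quotes for an identifier)

Corrected query:
SELECT id, product, customer FROM orders WHERE customer = 'Alice'

Result:
id | product | customer
---+---------+---------
3  | Charger | Alice   
5  | Phone   | Alice   
8  | Phone   | Alice   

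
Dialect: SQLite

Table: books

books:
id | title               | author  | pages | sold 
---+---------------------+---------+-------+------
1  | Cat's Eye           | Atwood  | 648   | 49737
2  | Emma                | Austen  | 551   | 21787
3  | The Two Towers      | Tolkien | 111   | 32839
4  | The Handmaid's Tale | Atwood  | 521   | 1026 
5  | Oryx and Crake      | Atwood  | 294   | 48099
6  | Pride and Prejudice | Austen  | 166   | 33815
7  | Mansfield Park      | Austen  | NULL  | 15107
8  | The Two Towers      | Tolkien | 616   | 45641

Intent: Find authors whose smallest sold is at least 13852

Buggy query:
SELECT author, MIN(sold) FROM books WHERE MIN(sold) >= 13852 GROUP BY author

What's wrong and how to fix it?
Bug: MIN() in WHERE is a misuse of aggregate

Fix: Use HAVING for the per-group MIN condition

Corrected query:
SELECT author, MIN(sold) FROM books GROUP BY author HAVING MIN(sold) >= 13852

Result:
author  | MIN(sold)
--------+----------
Austen  | 15107    
Tolkien | 32839    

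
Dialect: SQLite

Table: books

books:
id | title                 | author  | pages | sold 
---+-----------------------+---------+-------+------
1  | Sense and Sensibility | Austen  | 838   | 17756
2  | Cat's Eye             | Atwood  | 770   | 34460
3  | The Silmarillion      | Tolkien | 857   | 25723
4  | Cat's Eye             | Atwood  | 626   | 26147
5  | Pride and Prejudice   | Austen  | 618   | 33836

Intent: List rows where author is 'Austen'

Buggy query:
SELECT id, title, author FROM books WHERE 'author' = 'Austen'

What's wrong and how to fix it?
Bug: 'author' in single quotes is a string literal, not the column; the comparison is literal-vs-literal and never true

Fix: Reference the column as author without single quotes

Corrected query:
SELECT id, title, author FROM books WHERE author = 'Austen'

Result:
id | title                 | author
---+-----------------------+-------
1  | Sense and Sensibility | Austen
5  | Pride and Prejudice   | Austen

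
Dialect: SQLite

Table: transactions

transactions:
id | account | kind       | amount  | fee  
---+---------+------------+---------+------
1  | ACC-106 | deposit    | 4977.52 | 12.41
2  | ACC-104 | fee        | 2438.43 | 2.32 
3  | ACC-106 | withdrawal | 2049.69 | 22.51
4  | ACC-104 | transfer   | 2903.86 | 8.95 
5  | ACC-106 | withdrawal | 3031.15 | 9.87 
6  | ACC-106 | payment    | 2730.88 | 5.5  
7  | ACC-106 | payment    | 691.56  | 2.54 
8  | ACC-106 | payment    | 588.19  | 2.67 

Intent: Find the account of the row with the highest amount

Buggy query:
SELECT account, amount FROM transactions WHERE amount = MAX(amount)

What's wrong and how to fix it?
Bug: WHERE is evaluated per row; an aggregate over the whole table isn't defined there

Fix: Use a subquery: WHERE amount = (SELECT MAX(amount) FROM transactions)

Corrected query:
SELECT account, amount FROM transactions WHERE amount = (SELECT MAX(amount) FROM transactions)

Result:
account | amount 
--------+--------
ACC-106 | 4977.52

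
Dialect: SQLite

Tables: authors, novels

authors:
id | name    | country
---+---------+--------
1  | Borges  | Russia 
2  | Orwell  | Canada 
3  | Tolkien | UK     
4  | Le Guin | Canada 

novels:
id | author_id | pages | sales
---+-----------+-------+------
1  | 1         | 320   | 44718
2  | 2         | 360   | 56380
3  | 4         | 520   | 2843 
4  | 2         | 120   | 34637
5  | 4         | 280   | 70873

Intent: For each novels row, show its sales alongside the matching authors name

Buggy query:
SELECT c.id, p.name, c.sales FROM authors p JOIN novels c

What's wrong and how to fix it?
Bug: JOIN with no ON clause produces a cartesian product; every novels row pairs with every authors row

Fix: Add ON c.author_id = p.id to the JOIN

Corrected query:
SELECT c.id, p.name, c.sales FROM authors p JOIN novels c ON c.author_id = p.id

Result:
id | name    | sales
---+---------+------
1  | Borges  | 44718
2  | Orwell  | 56380
3  | Le Guin | 2843 
4  | Orwell  | 34637
5  | Le Guin | 70873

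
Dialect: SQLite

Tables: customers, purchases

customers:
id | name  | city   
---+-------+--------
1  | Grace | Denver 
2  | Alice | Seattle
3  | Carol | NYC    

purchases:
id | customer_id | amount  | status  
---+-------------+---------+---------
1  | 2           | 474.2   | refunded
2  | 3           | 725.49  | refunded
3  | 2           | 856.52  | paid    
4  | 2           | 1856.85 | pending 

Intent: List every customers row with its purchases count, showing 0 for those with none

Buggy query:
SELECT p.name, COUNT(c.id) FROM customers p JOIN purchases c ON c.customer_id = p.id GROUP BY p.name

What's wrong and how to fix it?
Bug: An inner join excludes parents with zero children

Fix: Use LEFT JOIN so parents without children still appear (COUNT(c.id) gives 0)

Corrected query:
SELECT p.name, COUNT(c.id) FROM customers p LEFT JOIN purchases c ON c.customer_id = p.id GROUP BY p.name

Result:
name  | COUNT(c.id)
------+------------
Alice | 3          
Carol | 1          
Grace | 0          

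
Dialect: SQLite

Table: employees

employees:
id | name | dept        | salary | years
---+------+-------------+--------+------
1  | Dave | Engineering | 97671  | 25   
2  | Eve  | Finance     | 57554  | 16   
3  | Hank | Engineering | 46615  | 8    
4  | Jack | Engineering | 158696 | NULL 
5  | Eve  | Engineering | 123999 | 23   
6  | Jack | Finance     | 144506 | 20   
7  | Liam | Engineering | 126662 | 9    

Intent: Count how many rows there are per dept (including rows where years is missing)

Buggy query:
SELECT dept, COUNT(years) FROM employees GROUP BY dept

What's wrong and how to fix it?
Bug: COUNT(years) skips NULLs, so groups with missing years are undercounted

Fix: Use COUNT(*) to count all rows regardless of NULL

Corrected query:
SELECT dept, COUNT(*) FROM employees GROUP BY dept

Result:
dept        | COUNT(*)
------------+---------
Engineering | 5       
Finance     | 2       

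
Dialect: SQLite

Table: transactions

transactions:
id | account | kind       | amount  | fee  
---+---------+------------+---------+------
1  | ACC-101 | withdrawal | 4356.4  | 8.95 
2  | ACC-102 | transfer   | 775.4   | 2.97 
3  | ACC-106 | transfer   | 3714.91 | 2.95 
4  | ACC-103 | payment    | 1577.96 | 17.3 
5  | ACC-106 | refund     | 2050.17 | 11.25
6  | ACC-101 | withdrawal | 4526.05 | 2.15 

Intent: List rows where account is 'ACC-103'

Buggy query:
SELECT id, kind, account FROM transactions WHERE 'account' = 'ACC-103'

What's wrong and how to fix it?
Bug: 'account' in single quotes is a string literal, not the column; the comparison is literal-vs-literal and never true

Fix: Remove the quotes around the column name (or use double quotes for an identifier)

Corrected query:
SELECT id, kind, account FROM transactions WHERE account = 'ACC-103'

Result:
id | kind    | account
---+---------+--------
4  | payment | ACC-103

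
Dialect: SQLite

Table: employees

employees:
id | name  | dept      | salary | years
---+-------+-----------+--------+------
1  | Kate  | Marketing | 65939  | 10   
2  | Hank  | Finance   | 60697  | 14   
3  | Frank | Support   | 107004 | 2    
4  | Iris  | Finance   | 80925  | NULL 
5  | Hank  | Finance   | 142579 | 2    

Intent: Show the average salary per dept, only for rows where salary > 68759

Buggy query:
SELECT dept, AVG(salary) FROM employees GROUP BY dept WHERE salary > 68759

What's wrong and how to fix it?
Bug: WHERE cannot follow GROUP BY

Fix: Place WHERE between FROM and GROUP BY

Corrected query:
SELECT dept, AVG(salary) FROM employees WHERE salary > 68759 GROUP BY dept

Result:
dept    | AVG(salary)
--------+------------
Finance | 111752     
Support | 107004     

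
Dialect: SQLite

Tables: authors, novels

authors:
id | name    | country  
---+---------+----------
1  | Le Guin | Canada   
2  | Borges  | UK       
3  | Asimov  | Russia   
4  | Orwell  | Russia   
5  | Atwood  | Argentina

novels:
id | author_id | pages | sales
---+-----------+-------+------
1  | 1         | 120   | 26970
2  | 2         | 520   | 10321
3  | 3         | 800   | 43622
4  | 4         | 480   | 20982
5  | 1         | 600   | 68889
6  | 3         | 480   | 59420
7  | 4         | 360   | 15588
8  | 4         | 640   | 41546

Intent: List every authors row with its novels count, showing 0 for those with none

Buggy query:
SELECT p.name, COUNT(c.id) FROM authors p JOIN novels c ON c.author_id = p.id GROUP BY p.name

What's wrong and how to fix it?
Bug: INNER JOIN drops authors rows that have no matching novels rows

Fix: Use LEFT JOIN so parents without children still appear (COUNT(c.id) gives 0)

Corrected query:
SELECT p.name, COUNT(c.id) FROM authors p LEFT JOIN novels c ON c.author_id = p.id GROUP BY p.name

Result:
name    | COUNT(c.id)
--------+------------
Asimov  | 2          
Atwood  | 0          
Borges  | 1          
Le Guin | 2          
Orwell  | 3          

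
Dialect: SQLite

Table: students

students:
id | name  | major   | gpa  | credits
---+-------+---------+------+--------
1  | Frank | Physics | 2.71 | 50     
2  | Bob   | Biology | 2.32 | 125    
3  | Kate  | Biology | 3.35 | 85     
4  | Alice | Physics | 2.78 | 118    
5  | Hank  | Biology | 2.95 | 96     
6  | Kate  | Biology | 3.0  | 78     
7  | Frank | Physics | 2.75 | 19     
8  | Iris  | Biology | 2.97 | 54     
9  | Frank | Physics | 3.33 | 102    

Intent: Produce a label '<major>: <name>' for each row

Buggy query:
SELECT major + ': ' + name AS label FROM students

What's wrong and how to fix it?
Bug: '+' is numeric addition; on text columns SQLite converts them to 0 instead of concatenating

Fix: Replace + with || to concatenate text

Corrected query:
SELECT major || ': ' || name AS label FROM students

Result:
label         
--------------
Physics: Frank
Biology: Bob  
Biology: Kate 
Physics: Alice
Biology: Hank 
Biology: Kate 
Physics: Frank
Biology: Iris 
Physics: Frank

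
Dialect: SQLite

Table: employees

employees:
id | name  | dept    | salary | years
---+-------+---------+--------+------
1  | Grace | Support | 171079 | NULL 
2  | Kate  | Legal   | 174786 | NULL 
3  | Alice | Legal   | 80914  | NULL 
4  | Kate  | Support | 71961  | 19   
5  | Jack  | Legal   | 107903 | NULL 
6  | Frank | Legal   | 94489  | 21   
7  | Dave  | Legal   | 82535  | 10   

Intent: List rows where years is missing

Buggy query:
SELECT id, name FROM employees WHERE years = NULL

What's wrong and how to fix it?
Bug: Comparing to NULL with '=' never matches; NULL = NULL is unknown, not true

Fix: Replace '= NULL' with 'IS NULL'

Corrected query:
SELECT id, name FROM employees WHERE years IS NULL

Result:
id | name 
---+------
1  | Grace
2  | Kate 
3  | Alice
5  | Jack 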